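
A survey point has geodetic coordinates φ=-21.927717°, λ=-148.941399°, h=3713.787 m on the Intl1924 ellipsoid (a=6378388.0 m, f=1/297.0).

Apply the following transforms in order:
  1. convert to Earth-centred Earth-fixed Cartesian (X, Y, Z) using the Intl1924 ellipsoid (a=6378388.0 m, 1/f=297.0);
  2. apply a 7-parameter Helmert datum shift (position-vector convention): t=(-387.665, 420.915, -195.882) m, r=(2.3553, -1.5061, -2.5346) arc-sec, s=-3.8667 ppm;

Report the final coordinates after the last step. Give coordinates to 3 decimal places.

start: φ=-21.927717°, λ=-148.941399°, h=3713.787 m
→ ECEF (a=6378388.000, f=1/297.0): X=-5074023.7372, Y=-3055848.6252, Z=-2368407.2065
→ Helmert 7p (PV): X=-5074412.0394, Y=-3055326.5001, Z=-2368665.8739

X=-5074412.039 m, Y=-3055326.500 m, Z=-2368665.874 m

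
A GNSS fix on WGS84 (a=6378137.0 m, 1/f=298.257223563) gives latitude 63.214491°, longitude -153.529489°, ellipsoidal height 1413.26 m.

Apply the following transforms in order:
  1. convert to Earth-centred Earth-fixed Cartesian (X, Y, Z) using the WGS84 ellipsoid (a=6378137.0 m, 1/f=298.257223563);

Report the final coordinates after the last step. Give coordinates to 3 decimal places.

X=-2580447.318 m, Y=-1284905.748 m, Z=5672053.797 m

start: φ=63.214491°, λ=-153.529489°, h=1413.260 m
→ ECEF (a=6378137.000, f=1/298.257223563): X=-2580447.3179, Y=-1284905.7484, Z=5672053.7965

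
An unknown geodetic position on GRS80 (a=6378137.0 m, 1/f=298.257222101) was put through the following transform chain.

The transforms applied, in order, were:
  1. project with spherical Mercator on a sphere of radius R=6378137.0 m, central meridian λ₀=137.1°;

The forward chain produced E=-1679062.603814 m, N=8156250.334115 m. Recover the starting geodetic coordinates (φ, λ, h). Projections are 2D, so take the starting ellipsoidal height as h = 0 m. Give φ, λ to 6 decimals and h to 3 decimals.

φ=58.888147°, λ=122.016724°, h=0.000 m

start: E=-1679062.6038, N=8156250.3341 m
→ merc⁻¹: φ=58.88814700°, λ=122.01672400°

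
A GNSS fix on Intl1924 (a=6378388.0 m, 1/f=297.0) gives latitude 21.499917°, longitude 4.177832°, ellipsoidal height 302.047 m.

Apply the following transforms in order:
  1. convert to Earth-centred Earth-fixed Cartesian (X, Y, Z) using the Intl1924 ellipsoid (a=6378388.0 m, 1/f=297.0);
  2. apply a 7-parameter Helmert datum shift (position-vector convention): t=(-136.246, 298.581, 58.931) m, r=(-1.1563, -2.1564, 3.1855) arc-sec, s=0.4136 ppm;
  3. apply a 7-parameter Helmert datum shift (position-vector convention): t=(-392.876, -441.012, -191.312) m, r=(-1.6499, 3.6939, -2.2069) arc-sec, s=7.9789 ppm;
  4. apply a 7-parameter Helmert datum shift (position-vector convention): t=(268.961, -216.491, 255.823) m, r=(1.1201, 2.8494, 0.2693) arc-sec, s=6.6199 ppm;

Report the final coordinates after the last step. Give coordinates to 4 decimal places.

X=5921627.9139 m, Y=432265.2622 m, Z=2323151.6104 m

start: φ=21.499917°, λ=4.177832°, h=302.047 m
→ ECEF (a=6378388.000, f=1/297.0): X=5921752.3828, Y=432562.8683, Z=2323122.7700
→ Helmert 7p (PV): X=5921587.6185, Y=432966.1054, Z=2323242.1461
→ Helmert 7p (PV): X=5921288.2289, Y=432483.7740, Z=2322959.8599
→ Helmert 7p (PV): X=5921627.9139, Y=432265.2622, Z=2323151.6104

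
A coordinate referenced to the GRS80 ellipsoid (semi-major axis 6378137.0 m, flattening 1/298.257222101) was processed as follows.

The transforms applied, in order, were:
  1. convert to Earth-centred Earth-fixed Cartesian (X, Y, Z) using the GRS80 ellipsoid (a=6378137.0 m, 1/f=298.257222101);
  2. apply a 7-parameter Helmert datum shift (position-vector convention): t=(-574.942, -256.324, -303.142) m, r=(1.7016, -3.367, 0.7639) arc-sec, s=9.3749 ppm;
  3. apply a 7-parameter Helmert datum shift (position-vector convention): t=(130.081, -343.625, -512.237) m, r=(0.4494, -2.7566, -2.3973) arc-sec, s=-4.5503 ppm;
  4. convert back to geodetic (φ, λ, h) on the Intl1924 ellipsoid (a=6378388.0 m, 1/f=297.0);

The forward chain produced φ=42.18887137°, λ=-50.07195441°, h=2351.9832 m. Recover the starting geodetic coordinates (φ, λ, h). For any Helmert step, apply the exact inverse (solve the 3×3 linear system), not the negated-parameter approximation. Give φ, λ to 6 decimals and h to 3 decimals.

φ=42.193911°, λ=-50.061193°, h=2949.215 m

start: φ=42.188871°, λ=-50.071954°, h=2351.983 m
→ ECEF (a=6378388.000, f=1/297.0): X=3038974.2487, Y=-3630959.2408, Z=4262824.1686
→ Helmert⁻¹: X=3038957.1683, Y=-3630587.5274, Z=4263323.1015
→ Helmert⁻¹: X=3039559.7677, Y=-3630273.2541, Z=4263566.6043
→ geod (Bowring, a=6378137.000): φ=42.19391100°, λ=-50.06119300°, h=2949.2150 m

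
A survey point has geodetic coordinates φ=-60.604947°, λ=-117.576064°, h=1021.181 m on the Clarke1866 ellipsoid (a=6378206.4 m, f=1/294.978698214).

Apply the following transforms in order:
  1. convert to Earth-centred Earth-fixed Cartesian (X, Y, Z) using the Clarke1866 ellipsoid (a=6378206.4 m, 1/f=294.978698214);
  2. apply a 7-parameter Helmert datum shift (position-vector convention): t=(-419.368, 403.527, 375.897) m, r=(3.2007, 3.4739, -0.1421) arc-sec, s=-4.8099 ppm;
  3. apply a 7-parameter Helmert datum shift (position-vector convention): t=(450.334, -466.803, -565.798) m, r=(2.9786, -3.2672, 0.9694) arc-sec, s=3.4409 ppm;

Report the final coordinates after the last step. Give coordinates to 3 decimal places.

X=-1453169.021 m, Y=-2782459.875 m, Z=-5534826.302 m

start: φ=-60.604947°, λ=-117.576064°, h=1021.181 m
→ ECEF (a=6378206.400, f=1/294.978698214): X=-1453207.5817, Y=-2782560.3779, Z=-5534562.0738
→ Helmert 7p (PV): X=-1453715.0892, Y=-2782056.5842, Z=-5534178.2594
→ Helmert 7p (PV): X=-1453169.0214, Y=-2782459.8747, Z=-5534826.3015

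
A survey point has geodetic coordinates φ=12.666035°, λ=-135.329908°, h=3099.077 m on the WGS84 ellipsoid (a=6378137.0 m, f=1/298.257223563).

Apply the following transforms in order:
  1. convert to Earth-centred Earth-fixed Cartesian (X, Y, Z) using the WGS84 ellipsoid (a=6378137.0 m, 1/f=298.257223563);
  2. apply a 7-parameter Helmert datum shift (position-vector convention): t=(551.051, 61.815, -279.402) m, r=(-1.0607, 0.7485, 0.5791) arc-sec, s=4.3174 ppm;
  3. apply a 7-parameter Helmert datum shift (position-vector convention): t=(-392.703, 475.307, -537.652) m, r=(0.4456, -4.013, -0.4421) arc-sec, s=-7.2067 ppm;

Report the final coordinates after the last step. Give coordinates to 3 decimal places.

start: φ=12.666035°, λ=-135.329908°, h=3099.077 m
→ ECEF (a=6378137.000, f=1/298.257223563): X=-4428397.4091, Y=-4377691.5573, Z=1390061.4088
→ Helmert 7p (PV): X=-4427848.1423, Y=-4377653.9273, Z=1389826.5903
→ Helmert 7p (PV): X=-4428245.3577, Y=-4377140.5839, Z=1389183.3194

X=-4428245.358 m, Y=-4377140.584 m, Z=1389183.319 m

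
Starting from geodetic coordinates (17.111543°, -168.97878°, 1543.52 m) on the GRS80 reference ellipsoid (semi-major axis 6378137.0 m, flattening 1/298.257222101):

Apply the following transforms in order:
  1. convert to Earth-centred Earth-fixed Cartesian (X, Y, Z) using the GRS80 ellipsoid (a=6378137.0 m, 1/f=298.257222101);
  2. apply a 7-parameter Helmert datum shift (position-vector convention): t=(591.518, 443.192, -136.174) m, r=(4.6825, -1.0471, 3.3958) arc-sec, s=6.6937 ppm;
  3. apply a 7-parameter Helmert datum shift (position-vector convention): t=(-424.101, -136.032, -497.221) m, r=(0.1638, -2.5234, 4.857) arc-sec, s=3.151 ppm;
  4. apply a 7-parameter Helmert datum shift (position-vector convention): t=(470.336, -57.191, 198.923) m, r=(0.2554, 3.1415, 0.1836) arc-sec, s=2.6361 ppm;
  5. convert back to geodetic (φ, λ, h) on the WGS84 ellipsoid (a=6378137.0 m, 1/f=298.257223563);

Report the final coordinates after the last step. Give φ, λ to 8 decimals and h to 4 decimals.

start: φ=17.111543°, λ=-168.978780°, h=1543.520 m
→ ECEF (a=6378137.000, f=1/298.257222101): X=-5986555.1998, Y=-1165969.5630, Z=1865089.0968
→ Helmert 7p (PV): X=-5985994.0263, Y=-1165675.0752, Z=1864908.5470
→ Helmert 7p (PV): X=-5986432.3554, Y=-1165957.2163, Z=1864343.0450
→ Helmert 7p (PV): X=-5985948.3676, Y=-1166025.1180, Z=1864636.6150
→ geod (Bowring, a=6378137.000): φ=17.10919110°, λ=-168.97717776°, h=851.2698 m

φ=17.10919110°, λ=-168.97717776°, h=851.2698 m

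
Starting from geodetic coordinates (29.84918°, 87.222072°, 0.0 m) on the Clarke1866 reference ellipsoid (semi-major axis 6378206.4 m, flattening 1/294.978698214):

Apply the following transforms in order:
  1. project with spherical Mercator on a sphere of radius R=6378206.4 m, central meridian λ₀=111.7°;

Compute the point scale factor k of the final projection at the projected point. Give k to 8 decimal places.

1.15295232

start: φ=29.849180°, λ=87.222072°, h=0.000 m
→ into merc (λ₀=111.7°): φ=29.84918000°, λ−λ₀=-24.47792800°
scale k = 1.15295232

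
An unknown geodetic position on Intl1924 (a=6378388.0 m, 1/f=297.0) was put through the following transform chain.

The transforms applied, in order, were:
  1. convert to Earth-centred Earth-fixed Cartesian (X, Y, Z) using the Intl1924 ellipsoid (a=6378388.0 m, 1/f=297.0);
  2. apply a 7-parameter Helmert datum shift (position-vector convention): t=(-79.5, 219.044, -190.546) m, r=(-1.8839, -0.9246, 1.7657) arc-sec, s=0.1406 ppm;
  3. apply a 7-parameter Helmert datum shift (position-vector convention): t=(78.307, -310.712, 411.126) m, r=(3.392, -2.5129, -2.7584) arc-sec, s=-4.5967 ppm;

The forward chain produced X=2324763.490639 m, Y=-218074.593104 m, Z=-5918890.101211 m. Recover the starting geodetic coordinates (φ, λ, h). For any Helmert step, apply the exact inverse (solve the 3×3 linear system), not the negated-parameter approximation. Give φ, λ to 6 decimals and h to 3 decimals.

start: X=2324763.4906, Y=-218074.5931, Z=-5918890.1012 m
→ Helmert⁻¹: X=2324626.6679, Y=-217831.1377, Z=-5919353.1750
→ Helmert⁻¹: X=2324677.4415, Y=-218015.9889, Z=-5919174.2086
→ geod (Bowring, a=6378388.000): φ=-68.60427500°, λ=-5.35771800°, h=3249.0900 m

φ=-68.604275°, λ=-5.357718°, h=3249.090 m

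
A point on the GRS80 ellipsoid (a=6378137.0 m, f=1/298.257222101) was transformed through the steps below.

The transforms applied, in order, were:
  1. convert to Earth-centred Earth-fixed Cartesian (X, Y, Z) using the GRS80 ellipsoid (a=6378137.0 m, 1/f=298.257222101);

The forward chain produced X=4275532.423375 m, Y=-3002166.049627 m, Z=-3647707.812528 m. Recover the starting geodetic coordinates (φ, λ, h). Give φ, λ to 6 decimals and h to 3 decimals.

φ=-35.104393°, λ=-35.075518°, h=625.900 m

start: X=4275532.4234, Y=-3002166.0496, Z=-3647707.8125 m
→ geod (Bowring, a=6378137.000): φ=-35.10439300°, λ=-35.07551800°, h=625.9000 m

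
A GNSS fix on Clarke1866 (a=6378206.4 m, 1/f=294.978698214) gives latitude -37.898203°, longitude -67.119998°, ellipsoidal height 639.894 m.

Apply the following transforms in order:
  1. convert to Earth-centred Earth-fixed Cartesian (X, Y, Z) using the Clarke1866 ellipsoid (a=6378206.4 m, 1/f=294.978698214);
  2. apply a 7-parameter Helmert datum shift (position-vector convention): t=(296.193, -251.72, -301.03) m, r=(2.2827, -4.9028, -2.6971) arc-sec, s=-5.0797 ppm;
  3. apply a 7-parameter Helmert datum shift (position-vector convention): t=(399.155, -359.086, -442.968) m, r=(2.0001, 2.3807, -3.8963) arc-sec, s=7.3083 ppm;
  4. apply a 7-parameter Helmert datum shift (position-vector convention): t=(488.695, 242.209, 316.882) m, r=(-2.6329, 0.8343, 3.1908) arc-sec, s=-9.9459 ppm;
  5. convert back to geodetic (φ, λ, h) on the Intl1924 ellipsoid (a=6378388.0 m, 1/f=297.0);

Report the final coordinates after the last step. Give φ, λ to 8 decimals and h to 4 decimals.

φ=-37.89577551°, λ=-67.10970084°, h=1247.7124 m

start: φ=-37.898203°, λ=-67.119998°, h=639.894 m
→ ECEF (a=6378206.400, f=1/294.978698214): X=1959567.3630, Y=-4643466.3664, Z=-3896732.8693
→ Helmert 7p (PV): X=1959885.5074, Y=-4643676.9977, Z=-3897018.9157
→ Helmert 7p (PV): X=1960166.2875, Y=-4644069.2544, Z=-3897558.0144
→ Helmert 7p (PV): X=1960691.5627, Y=-4643800.2841, Z=-3897151.0167
→ geod (Bowring, a=6378388.000): φ=-37.89577551°, λ=-67.10970084°, h=1247.7124 m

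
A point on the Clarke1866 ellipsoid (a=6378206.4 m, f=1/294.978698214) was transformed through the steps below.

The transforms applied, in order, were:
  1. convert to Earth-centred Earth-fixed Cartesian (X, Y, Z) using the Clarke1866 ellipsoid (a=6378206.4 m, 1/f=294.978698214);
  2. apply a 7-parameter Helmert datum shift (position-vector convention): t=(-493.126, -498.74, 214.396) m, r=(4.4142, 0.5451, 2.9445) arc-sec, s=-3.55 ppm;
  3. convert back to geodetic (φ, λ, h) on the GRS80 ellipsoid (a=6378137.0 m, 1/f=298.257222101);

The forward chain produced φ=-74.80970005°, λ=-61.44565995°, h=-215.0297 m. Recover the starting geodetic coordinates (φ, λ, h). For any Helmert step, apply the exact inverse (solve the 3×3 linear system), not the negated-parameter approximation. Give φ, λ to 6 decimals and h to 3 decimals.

start: φ=-74.809700°, λ=-61.445660°, h=-215.030 m
→ ECEF (a=6378137.000, f=1/298.257222101): X=801312.7518, Y=-1472502.4138, Z=-6133026.5816
→ Helmert⁻¹: X=801803.9171, Y=-1472151.6005, Z=-6133229.1268
→ geod (Bowring, a=6378206.400): φ=-74.81189000°, λ=-61.42518300°, h=113.3750 m

φ=-74.811890°, λ=-61.425183°, h=113.375 m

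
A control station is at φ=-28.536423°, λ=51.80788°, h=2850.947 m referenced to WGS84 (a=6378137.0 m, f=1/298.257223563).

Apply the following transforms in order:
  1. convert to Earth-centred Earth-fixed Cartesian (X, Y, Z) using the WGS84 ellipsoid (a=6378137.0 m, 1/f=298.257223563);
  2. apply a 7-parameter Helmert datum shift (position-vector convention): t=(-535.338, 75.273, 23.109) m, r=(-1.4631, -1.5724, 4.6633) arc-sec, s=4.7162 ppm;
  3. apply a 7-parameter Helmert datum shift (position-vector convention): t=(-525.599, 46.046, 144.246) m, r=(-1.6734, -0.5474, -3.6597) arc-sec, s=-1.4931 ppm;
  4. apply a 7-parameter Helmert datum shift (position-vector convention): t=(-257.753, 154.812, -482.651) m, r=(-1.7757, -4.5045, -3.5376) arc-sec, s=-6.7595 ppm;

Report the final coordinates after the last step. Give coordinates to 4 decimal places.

X=3467528.4522 m, Y=4409334.9437 m, Z=-3030523.8710 m

start: φ=-28.536423°, λ=51.807880°, h=2850.947 m
→ ECEF (a=6378137.000, f=1/298.257223563): X=3468707.9157, Y=4409189.1544, Z=-3030225.6580
→ Helmert 7p (PV): X=3468112.3522, Y=4409342.1496, Z=-3030221.6732
→ Helmert 7p (PV): X=3467667.8504, Y=4409295.4946, Z=-3030099.4713
→ Helmert 7p (PV): X=3467528.4522, Y=4409334.9437, Z=-3030523.8710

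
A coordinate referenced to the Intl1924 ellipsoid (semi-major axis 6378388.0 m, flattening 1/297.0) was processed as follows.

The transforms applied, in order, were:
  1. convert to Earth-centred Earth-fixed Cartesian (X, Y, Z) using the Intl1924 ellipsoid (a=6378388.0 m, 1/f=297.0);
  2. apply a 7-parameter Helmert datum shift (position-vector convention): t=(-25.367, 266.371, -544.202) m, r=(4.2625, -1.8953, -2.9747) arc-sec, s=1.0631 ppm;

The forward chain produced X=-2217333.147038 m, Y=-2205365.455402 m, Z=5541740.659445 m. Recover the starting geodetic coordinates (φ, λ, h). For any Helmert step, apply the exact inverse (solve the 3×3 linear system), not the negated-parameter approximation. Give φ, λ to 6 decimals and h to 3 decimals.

φ=60.730327°, λ=-135.151256°, h=1733.157 m

start: X=-2217333.1470, Y=-2205365.4554, Z=5541740.6594 m
→ Helmert⁻¹: X=-2217222.6882, Y=-2205546.9243, Z=5542344.9208
→ geod (Bowring, a=6378388.000): φ=60.73032700°, λ=-135.15125600°, h=1733.1570 m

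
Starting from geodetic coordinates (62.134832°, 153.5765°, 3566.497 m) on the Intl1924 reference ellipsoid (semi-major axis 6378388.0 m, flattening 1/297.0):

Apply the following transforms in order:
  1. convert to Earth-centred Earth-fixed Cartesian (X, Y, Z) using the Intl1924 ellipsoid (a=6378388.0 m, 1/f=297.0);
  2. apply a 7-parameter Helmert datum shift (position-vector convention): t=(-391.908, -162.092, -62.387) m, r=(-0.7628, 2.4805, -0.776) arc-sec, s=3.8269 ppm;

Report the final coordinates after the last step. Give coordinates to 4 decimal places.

start: φ=62.134832°, λ=153.576500°, h=3566.497 m
→ ECEF (a=6378388.000, f=1/297.0): X=-2678295.4639, Y=1330886.8941, Z=5618830.5817
→ Helmert 7p (PV): X=-2678625.0432, Y=1330760.7509, Z=5618816.9843

X=-2678625.0432 m, Y=1330760.7509 m, Z=5618816.9843 m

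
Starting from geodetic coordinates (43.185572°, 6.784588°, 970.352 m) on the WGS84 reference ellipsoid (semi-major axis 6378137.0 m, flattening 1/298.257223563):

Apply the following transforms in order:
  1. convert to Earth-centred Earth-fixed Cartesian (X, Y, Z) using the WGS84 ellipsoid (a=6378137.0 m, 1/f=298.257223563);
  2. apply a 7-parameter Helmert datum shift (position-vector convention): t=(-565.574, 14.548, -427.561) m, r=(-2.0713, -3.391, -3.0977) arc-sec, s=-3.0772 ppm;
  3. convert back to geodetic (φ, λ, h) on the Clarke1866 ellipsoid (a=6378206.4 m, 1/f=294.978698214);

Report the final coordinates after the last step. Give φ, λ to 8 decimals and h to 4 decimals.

φ=43.18921996°, λ=6.78536347°, h=292.0677 m

start: φ=43.185572°, λ=6.784588°, h=970.352 m
→ ECEF (a=6378137.000, f=1/298.257223563): X=4625953.8260, Y=550349.6090, Z=4343220.6518
→ Helmert 7p (PV): X=4625310.8797, Y=550336.6050, Z=4342850.2499
→ geod (Bowring, a=6378206.400): φ=43.18921996°, λ=6.78536347°, h=292.0677 m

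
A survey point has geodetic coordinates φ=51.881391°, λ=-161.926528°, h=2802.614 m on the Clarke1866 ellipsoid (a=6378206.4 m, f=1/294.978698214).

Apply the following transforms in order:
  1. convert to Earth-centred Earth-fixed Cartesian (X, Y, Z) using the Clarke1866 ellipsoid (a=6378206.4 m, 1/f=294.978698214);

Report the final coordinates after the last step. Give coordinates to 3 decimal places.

start: φ=51.881391°, λ=-161.926528°, h=2802.614 m
→ ECEF (a=6378206.400, f=1/294.978698214): X=-3752457.9018, Y=-1224569.5890, Z=4996668.6440

X=-3752457.902 m, Y=-1224569.589 m, Z=4996668.644 m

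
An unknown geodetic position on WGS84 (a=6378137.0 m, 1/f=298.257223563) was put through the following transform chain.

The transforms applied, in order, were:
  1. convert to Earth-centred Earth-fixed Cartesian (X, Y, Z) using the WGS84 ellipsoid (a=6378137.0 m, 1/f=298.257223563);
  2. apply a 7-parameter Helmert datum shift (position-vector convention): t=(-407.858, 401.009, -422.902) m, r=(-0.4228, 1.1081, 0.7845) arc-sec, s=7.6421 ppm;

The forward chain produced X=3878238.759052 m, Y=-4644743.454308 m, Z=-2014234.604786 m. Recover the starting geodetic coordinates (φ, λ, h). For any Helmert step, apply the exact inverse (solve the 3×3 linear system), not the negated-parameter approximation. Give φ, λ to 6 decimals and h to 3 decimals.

φ=-18.521682°, λ=-50.138589°, h=1785.078 m

start: X=3878238.7591, Y=-4644743.4543, Z=-2014234.6048 m
→ Helmert⁻¹: X=3878610.1277, Y=-4645119.5888, Z=-2013784.9979
→ geod (Bowring, a=6378137.000): φ=-18.52168200°, λ=-50.13858900°, h=1785.0780 m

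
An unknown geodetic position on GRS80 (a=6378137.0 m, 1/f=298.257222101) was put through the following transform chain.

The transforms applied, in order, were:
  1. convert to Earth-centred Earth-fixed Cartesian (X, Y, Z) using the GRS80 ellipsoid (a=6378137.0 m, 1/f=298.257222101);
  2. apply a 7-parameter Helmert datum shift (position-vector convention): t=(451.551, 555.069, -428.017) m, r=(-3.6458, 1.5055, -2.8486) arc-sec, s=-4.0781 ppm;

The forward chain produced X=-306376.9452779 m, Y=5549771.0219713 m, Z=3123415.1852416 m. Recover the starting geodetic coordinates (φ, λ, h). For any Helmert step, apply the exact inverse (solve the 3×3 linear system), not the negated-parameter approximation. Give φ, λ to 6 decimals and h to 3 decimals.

φ=29.504874°, λ=93.165846°, h=2491.079 m

start: X=-306376.9453, Y=5549771.0220, Z=3123415.1852 m
→ Helmert⁻¹: X=-306929.1853, Y=5549179.1276, Z=3123951.7850
→ geod (Bowring, a=6378137.000): φ=29.50487400°, λ=93.16584600°, h=2491.0790 m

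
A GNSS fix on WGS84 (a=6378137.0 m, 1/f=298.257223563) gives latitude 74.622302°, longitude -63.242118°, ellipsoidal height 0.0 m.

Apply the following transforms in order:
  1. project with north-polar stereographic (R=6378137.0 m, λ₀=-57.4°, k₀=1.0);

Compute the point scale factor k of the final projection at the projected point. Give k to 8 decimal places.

1.01822693

start: φ=74.622302°, λ=-63.242118°, h=0.000 m
→ into stereo (λ₀=-57.4°): φ=74.62230200°, λ−λ₀=-5.84211800°
scale k = 1.01822693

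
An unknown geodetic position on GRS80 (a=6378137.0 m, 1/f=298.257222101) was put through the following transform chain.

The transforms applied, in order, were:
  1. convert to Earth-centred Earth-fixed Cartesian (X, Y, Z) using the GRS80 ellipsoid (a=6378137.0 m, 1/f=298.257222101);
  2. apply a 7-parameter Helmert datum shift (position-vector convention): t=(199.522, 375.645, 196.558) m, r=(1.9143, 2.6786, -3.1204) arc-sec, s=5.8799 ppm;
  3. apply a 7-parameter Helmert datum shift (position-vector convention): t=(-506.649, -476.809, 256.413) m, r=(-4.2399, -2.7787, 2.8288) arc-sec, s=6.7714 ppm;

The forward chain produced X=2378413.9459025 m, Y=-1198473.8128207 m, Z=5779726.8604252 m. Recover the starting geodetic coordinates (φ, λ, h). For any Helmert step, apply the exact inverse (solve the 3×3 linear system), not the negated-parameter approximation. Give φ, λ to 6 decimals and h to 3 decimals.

start: X=2378413.9459, Y=-1198473.8128, Z=5779726.8604 m
→ Helmert⁻¹: X=2378965.9115, Y=-1198140.3165, Z=5779374.6358
→ Helmert⁻¹: X=2378695.4828, Y=-1198419.2938, Z=5779186.1095
→ geod (Bowring, a=6378137.000): φ=65.40171100°, λ=-26.73959000°, h=2958.5620 m

φ=65.401711°, λ=-26.739590°, h=2958.562 m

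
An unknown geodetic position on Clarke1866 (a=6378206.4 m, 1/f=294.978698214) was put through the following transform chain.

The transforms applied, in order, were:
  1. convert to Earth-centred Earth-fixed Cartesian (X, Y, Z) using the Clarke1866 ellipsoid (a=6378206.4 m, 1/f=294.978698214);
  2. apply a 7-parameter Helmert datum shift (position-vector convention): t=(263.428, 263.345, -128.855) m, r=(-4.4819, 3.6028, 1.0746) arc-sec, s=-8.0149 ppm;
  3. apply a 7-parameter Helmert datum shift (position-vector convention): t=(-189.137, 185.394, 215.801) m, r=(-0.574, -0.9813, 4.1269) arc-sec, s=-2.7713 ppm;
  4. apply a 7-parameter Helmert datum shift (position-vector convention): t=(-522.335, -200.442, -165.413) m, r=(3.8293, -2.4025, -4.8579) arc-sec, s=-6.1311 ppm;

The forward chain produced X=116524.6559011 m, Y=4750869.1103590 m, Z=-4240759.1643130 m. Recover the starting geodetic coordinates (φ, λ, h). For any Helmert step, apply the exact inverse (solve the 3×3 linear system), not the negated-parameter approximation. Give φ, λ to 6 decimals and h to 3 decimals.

φ=-41.938356°, λ=88.589371°, h=615.552 m

start: X=116524.6559, Y=4750869.1104, Z=-4240759.1643 m
→ Helmert⁻¹: X=116886.4193, Y=4751022.7061, Z=-4240709.3150
→ Helmert⁻¹: X=117150.7588, Y=4750859.9359, Z=-4240924.2054
→ Helmert⁻¹: X=116987.0902, Y=4750726.2034, Z=-4240724.0690
→ geod (Bowring, a=6378206.400): φ=-41.93835600°, λ=88.58937100°, h=615.5520 m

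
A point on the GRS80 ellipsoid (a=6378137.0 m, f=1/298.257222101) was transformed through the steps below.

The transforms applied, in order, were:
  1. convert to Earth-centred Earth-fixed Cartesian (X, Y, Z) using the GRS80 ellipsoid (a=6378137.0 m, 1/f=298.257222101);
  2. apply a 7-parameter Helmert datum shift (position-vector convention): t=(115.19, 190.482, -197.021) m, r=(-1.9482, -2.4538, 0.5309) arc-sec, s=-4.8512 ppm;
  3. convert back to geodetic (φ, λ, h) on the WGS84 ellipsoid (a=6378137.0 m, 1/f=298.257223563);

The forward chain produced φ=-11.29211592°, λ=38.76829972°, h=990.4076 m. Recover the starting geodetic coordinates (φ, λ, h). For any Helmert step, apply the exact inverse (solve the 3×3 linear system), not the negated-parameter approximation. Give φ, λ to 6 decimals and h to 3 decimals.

start: φ=-11.292116°, λ=38.768300°, h=990.408 m
→ ECEF (a=6378137.000, f=1/298.257223563): X=4878049.9846, Y=3917611.2574, Z=-1240903.1936
→ Helmert⁻¹: X=4877953.7813, Y=3917438.9434, Z=-1240733.2206
→ geod (Bowring, a=6378137.000): φ=-11.29093300°, λ=38.76762100°, h=777.7610 m

φ=-11.290933°, λ=38.767621°, h=777.761 m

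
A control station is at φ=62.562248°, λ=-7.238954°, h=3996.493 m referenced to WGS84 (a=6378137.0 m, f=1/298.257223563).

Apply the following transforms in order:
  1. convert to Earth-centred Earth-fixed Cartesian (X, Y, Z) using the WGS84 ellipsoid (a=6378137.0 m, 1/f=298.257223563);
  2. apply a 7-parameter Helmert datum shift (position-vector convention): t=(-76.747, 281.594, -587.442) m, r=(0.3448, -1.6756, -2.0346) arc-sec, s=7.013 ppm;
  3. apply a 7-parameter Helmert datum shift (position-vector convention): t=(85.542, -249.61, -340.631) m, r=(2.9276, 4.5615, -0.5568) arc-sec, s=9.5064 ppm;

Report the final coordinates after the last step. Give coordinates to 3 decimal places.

start: φ=62.562248°, λ=-7.238954°, h=3996.493 m
→ ECEF (a=6378137.000, f=1/298.257223563): X=2925066.2963, Y=-371542.3996, Z=5641208.5388
→ Helmert 7p (PV): X=2924960.5710, Y=-371301.6945, Z=5640683.7996
→ Helmert 7p (PV): X=2925197.6601, Y=-371642.7914, Z=5640326.8356

X=2925197.660 m, Y=-371642.791 m, Z=5640326.836 m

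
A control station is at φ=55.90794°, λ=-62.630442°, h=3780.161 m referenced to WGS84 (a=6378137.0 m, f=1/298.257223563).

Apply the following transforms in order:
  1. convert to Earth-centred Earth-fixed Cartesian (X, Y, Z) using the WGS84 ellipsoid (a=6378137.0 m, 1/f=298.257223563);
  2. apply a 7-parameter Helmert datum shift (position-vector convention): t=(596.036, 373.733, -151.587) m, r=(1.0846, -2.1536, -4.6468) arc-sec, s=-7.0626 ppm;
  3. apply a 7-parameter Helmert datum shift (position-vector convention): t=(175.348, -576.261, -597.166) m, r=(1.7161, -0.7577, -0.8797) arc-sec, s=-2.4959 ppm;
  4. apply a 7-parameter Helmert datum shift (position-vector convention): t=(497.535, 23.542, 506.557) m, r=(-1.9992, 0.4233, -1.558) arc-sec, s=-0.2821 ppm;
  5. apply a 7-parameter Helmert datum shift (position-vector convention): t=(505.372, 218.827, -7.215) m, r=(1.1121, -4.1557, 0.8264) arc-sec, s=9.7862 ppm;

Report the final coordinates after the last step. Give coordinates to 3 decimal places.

start: φ=55.907940°, λ=-62.630442°, h=3780.161 m
→ ECEF (a=6378137.000, f=1/298.257223563): X=1648333.8322, Y=-3184097.8277, Z=5261834.1507
→ Helmert 7p (PV): X=1648791.5567, Y=-3183766.4086, Z=5261645.8687
→ Helmert 7p (PV): X=1648929.8828, Y=-3184385.5314, Z=5261015.1384
→ Helmert 7p (PV): X=1649413.6964, Y=-3184322.5543, Z=5261547.6916
→ Helmert 7p (PV): X=1649841.9605, Y=-3184156.6498, Z=5261608.0301

X=1649841.960 m, Y=-3184156.650 m, Z=5261608.030 m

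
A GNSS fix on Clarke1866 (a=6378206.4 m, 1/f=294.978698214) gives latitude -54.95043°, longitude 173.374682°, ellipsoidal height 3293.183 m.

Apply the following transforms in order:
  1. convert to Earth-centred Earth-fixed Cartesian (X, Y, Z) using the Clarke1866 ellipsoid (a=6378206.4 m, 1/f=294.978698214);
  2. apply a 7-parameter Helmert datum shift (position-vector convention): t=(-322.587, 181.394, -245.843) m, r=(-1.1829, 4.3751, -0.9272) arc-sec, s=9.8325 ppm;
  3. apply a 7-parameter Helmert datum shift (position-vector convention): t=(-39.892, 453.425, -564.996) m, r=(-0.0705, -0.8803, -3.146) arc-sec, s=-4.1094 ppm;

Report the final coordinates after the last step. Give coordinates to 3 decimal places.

start: φ=-54.950430°, λ=173.374682°, h=3293.183 m
→ ECEF (a=6378206.400, f=1/294.978698214): X=-3648605.7896, Y=423792.0158, Z=-5200710.1999
→ Helmert 7p (PV): X=-3649072.6603, Y=423964.1525, Z=-5200932.2176
→ Helmert 7p (PV): X=-3649068.8939, Y=424469.7139, Z=-5201491.5593

X=-3649068.894 m, Y=424469.714 m, Z=-5201491.559 m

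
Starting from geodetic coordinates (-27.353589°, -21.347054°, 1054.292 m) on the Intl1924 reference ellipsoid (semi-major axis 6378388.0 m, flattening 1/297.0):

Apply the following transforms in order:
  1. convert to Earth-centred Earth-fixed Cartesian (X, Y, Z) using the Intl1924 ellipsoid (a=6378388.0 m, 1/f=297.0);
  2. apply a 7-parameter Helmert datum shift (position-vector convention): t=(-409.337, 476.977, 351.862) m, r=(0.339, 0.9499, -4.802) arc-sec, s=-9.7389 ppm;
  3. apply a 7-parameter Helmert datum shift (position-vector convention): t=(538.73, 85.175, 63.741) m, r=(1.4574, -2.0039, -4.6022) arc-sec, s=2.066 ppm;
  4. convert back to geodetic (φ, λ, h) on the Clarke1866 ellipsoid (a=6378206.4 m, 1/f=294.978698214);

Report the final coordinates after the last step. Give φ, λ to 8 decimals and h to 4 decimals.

φ=-27.35159385°, λ=-21.34360585°, h=952.1473 m

start: φ=-27.353589°, λ=-21.347054°, h=1054.292 m
→ ECEF (a=6378388.000, f=1/297.0): X=5281152.3508, Y=-2064033.2783, Z=-2913594.8166
→ Helmert 7p (PV): X=5280630.1117, Y=-2063654.3594, Z=-2913242.2924
→ Helmert 7p (PV): X=5281162.0096, Y=-2063670.6860, Z=-2913147.8489
→ geod (Bowring, a=6378206.400): φ=-27.35159385°, λ=-21.34360585°, h=952.1473 m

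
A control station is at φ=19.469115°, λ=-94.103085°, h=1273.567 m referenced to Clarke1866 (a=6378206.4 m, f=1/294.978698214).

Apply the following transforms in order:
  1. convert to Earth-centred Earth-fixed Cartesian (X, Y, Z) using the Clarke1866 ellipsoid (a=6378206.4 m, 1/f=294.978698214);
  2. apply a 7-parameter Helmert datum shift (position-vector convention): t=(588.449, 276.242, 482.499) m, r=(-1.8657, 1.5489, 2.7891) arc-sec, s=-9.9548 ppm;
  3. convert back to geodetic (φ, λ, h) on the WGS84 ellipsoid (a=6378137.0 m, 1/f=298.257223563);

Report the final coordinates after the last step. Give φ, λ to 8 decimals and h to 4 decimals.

φ=19.47338470°, λ=-94.09677133°, h=1114.6563 m

start: φ=19.469115°, λ=-94.103085°, h=1273.567 m
→ ECEF (a=6378206.400, f=1/294.978698214): X=-430521.2396, Y=-6001549.7348, Z=2112677.4135
→ Helmert 7p (PV): X=-429831.4886, Y=-6001200.4607, Z=2113196.3985
→ geod (Bowring, a=6378137.000): φ=19.47338470°, λ=-94.09677133°, h=1114.6563 m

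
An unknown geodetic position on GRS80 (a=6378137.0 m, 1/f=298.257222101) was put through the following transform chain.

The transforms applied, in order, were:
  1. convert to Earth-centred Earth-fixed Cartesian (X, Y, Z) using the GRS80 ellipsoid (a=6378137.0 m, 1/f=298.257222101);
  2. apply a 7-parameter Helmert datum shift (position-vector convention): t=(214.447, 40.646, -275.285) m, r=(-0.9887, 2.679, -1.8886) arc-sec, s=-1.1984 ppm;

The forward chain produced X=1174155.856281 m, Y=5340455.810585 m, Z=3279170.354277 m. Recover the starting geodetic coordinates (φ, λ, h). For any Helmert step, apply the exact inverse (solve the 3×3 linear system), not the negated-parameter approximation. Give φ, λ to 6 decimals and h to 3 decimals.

start: X=1174155.8563, Y=5340455.8106, Z=3279170.3543 m
→ Helmert⁻¹: X=1173851.3237, Y=5340416.5928, Z=3279490.4140
→ geod (Bowring, a=6378137.000): φ=31.12403800°, λ=77.60322800°, h=3514.6040 m

φ=31.124038°, λ=77.603228°, h=3514.604 m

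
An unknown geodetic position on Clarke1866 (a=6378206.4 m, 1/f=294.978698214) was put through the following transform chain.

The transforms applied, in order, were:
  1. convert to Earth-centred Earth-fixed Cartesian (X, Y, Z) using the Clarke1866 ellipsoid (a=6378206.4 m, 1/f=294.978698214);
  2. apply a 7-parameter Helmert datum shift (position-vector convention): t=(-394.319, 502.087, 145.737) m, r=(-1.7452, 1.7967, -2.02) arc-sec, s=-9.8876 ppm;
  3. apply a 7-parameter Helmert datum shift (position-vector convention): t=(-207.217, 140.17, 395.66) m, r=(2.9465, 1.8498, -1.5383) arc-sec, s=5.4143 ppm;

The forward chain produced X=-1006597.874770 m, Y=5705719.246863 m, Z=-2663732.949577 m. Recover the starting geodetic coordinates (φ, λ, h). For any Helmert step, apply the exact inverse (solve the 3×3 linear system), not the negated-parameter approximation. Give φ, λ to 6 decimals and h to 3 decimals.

φ=-24.846458°, λ=100.000920°, h=1998.493 m

start: X=-1006597.8748, Y=5705719.2469, Z=-2663732.9496 m
→ Helmert⁻¹: X=-1006403.8671, Y=5705502.6214, Z=-2664204.7141
→ Helmert⁻¹: X=-1006052.1582, Y=5705069.6341, Z=-2664337.2883
→ geod (Bowring, a=6378206.400): φ=-24.84645800°, λ=100.00092000°, h=1998.4930 m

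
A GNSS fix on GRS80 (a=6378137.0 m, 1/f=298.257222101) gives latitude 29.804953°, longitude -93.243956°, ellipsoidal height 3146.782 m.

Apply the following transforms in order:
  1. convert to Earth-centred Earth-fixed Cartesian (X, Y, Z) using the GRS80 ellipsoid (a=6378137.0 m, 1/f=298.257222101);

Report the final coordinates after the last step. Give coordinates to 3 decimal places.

X=-313594.504 m, Y=-5532885.965 m, Z=3153195.040 m

start: φ=29.804953°, λ=-93.243956°, h=3146.782 m
→ ECEF (a=6378137.000, f=1/298.257222101): X=-313594.5038, Y=-5532885.9652, Z=3153195.0397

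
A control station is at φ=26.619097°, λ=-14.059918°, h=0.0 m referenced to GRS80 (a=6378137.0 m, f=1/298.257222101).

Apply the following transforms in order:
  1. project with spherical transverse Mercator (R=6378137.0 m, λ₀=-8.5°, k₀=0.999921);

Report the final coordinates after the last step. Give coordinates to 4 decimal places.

E=-553800.1287 m, N=2975054.1655 m

start: φ=26.619097°, λ=-14.059918°, h=0.000 m
→ tm (R=6378137.0, λ₀=-8.5°): E=-553800.1287, N=2975054.1655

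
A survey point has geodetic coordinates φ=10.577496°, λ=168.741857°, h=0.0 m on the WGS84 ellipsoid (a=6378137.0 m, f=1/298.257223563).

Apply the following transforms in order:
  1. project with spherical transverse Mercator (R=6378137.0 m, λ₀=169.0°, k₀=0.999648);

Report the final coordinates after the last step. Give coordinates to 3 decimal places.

E=-28238.191 m, N=1177078.672 m

start: φ=10.577496°, λ=168.741857°, h=0.000 m
→ tm (R=6378137.0, λ₀=169.0°): E=-28238.1914, N=1177078.6723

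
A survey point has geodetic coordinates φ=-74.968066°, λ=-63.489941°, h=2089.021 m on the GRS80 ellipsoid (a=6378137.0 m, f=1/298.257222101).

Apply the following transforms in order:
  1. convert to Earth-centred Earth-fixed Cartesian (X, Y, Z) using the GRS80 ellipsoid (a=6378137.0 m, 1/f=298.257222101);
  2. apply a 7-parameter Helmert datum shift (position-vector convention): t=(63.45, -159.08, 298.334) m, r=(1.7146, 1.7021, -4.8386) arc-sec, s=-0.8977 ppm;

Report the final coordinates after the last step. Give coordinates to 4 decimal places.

X=740902.9948 m, Y=-1485538.0535 m, Z=-6139574.3377 m

start: φ=-74.968066°, λ=-63.489941°, h=2089.021 m
→ ECEF (a=6378137.000, f=1/298.257222101): X=740925.7212, Y=-1485413.9644, Z=-6139859.7216
→ Helmert 7p (PV): X=740902.9948, Y=-1485538.0535, Z=-6139574.3377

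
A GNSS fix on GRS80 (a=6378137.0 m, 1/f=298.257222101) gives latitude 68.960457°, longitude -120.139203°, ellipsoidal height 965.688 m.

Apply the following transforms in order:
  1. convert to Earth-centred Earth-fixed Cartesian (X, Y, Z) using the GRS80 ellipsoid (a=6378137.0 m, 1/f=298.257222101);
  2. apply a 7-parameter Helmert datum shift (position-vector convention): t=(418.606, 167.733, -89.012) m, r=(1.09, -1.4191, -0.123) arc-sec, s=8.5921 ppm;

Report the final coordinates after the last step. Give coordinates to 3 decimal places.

X=-1152903.422 m, Y=-1986241.676 m, Z=5931235.573 m

start: φ=68.960457°, λ=-120.139203°, h=965.688 m
→ ECEF (a=6378137.000, f=1/298.257222101): X=-1153270.1270, Y=-1986361.6856, Z=5931292.0547
→ Helmert 7p (PV): X=-1152903.4221, Y=-1986241.6759, Z=5931235.5734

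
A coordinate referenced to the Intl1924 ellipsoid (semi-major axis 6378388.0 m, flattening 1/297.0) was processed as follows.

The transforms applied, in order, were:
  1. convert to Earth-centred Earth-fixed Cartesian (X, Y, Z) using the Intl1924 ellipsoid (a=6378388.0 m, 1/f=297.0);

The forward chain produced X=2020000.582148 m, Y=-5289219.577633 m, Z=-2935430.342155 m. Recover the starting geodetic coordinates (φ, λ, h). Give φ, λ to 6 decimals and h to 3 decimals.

φ=-27.563082°, λ=-69.097693°, h=3718.457 m

start: X=2020000.5821, Y=-5289219.5776, Z=-2935430.3422 m
→ geod (Bowring, a=6378388.000): φ=-27.56308200°, λ=-69.09769300°, h=3718.4570 m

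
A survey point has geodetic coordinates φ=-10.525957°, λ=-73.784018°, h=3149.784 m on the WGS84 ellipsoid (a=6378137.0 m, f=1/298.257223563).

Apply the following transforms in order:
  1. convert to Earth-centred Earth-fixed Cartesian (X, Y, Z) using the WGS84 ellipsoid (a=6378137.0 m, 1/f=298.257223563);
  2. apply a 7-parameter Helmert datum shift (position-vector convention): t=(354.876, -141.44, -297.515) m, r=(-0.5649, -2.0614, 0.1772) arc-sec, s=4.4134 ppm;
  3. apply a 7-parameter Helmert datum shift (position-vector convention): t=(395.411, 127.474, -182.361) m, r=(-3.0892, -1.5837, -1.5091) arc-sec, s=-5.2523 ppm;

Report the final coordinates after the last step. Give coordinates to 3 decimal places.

start: φ=-10.525957°, λ=-73.784018°, h=3149.784 m
→ ECEF (a=6378137.000, f=1/298.257223563): X=1752239.5593, Y=-6024974.7010, Z=-1158068.8204
→ Helmert 7p (PV): X=1752618.9184, Y=-6025144.3979, Z=-1158337.4338
→ Helmert 7p (PV): X=1752969.9361, Y=-6025015.4489, Z=-1158410.0171

X=1752969.936 m, Y=-6025015.449 m, Z=-1158410.017 m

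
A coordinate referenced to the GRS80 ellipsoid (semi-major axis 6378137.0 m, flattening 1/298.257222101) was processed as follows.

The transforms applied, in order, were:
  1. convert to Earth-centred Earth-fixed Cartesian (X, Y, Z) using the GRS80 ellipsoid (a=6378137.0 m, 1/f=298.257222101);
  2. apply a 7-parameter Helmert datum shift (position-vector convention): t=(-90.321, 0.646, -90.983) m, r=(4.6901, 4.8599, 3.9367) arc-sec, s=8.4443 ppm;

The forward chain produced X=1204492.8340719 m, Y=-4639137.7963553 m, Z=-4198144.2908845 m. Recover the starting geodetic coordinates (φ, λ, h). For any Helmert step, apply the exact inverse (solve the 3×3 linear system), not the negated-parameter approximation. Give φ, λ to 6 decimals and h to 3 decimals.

φ=-41.403489°, λ=-75.444448°, h=2639.406 m

start: X=1204492.8341, Y=-4639137.7964, Z=-4198144.2909 m
→ Helmert⁻¹: X=1204583.3490, Y=-4639217.7112, Z=-4197883.9891
→ geod (Bowring, a=6378137.000): φ=-41.40348900°, λ=-75.44444800°, h=2639.4060 m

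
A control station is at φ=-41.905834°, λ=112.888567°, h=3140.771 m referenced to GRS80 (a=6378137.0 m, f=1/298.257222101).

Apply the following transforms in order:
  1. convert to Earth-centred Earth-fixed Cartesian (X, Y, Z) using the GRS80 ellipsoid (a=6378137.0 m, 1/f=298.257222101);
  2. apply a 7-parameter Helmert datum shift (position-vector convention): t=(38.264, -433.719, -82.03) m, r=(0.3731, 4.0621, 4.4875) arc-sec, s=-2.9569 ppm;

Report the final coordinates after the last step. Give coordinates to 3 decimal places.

start: φ=-41.905834°, λ=112.888567°, h=3140.771 m
→ ECEF (a=6378137.000, f=1/298.257222101): X=-1849927.0732, Y=4381829.7872, Z=-4239923.1049
→ Helmert 7p (PV): X=-1850062.1692, Y=4381350.5340, Z=-4239948.2402

X=-1850062.169 m, Y=4381350.534 m, Z=-4239948.240 m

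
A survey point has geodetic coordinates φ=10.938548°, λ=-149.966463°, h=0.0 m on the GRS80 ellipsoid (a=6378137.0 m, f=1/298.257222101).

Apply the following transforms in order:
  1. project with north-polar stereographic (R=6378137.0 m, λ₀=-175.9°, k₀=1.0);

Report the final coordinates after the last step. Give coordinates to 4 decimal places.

E=4603734.9359 m, N=-9466911.3779 m

start: φ=10.938548°, λ=-149.966463°, h=0.000 m
→ stereo (R=6378137.0, λ₀=-175.9°): E=4603734.9359, N=-9466911.3779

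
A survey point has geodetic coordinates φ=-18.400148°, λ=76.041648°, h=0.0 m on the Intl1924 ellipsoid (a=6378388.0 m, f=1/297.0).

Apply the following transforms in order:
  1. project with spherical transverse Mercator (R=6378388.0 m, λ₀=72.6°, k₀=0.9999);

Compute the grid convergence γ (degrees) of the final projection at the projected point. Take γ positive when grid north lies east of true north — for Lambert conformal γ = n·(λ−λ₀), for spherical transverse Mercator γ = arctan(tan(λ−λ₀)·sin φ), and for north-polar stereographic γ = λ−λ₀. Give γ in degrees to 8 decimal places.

-1.08753917

start: φ=-18.400148°, λ=76.041648°, h=0.000 m
→ into tm (λ₀=72.6°): φ=-18.40014800°, λ−λ₀=3.44164800°
convergence γ = -1.08753917°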